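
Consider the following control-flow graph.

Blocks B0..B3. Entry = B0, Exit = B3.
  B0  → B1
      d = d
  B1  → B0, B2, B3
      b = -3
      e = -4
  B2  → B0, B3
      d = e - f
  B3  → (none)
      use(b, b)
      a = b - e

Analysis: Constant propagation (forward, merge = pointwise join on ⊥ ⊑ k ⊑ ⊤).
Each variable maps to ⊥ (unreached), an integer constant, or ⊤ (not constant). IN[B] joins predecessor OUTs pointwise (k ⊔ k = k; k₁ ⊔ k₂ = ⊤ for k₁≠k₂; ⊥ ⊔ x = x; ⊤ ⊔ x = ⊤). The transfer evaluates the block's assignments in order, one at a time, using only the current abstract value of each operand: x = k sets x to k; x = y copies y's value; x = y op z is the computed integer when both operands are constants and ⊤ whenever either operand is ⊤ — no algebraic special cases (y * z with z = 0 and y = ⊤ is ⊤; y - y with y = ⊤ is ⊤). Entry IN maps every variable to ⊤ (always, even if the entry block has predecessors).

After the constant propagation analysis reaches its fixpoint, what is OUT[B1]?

Per-block solution:
  B0:  IN=(all ⊤)  OUT=(all ⊤)
  B1:  IN=(all ⊤)  OUT={b:-3, e:-4; rest ⊤}
  B2:  IN={b:-3, e:-4; rest ⊤}  OUT={b:-3, e:-4; rest ⊤}
  B3:  IN={b:-3, e:-4; rest ⊤}  OUT={a:1, b:-3, e:-4; rest ⊤}

Merge at B1: IN[B1] = OUT[B0] = {a: ⊤, b: ⊤, c: ⊤, d: ⊤, e: ⊤, f: ⊤}
Applying B1's transfer function to that IN value gives OUT[B1] (row B1 above).

Answer: {a: ⊤, b: -3, c: ⊤, d: ⊤, e: -4, f: ⊤}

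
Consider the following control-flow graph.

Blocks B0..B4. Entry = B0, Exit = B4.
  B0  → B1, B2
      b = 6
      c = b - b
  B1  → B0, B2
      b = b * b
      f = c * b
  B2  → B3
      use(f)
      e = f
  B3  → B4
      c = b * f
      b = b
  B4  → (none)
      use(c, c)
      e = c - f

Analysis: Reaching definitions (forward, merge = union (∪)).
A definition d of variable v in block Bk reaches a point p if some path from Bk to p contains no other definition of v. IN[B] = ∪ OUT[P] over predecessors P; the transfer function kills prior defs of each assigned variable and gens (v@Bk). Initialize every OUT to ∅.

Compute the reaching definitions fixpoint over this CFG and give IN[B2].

Answer: {b@B0, b@B1, c@B0, f@B1}

Working:
Per-block solution:
  B0: | IN={b@B1, c@B0, f@B1} | OUT={b@B0, c@B0, f@B1}
  B1: | IN={b@B0, c@B0, f@B1} | OUT={b@B1, c@B0, f@B1}
  B2: | IN={b@B0, b@B1, c@B0, f@B1} | OUT={b@B0, b@B1, c@B0, e@B2, f@B1}
  B3: | IN={b@B0, b@B1, c@B0, e@B2, f@B1} | OUT={b@B3, c@B3, e@B2, f@B1}
  B4: | IN={b@B3, c@B3, e@B2, f@B1} | OUT={b@B3, c@B3, e@B4, f@B1}

Merge at B2: IN[B2] = OUT[B0] ⊔ OUT[B1] = {b@B0, b@B1, c@B0, f@B1}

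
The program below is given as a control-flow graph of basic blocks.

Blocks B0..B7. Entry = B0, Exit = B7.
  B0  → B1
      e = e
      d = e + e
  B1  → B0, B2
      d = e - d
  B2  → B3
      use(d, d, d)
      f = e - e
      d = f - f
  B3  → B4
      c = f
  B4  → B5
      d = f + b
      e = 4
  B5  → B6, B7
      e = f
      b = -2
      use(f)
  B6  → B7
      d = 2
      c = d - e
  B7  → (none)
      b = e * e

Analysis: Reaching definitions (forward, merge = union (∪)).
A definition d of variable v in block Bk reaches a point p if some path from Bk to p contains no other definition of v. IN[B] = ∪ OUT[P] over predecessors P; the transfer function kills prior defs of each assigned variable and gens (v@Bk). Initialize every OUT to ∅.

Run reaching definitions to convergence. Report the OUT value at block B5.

Answer: {b@B5, c@B3, d@B4, e@B5, f@B2}

Derivation:
Converged values:
  B0:   IN={d@B1, e@B0}   OUT={d@B0, e@B0}
  B1:   IN={d@B0, e@B0}   OUT={d@B1, e@B0}
  B2:   IN={d@B1, e@B0}   OUT={d@B2, e@B0, f@B2}
  B3:   IN={d@B2, e@B0, f@B2}   OUT={c@B3, d@B2, e@B0, f@B2}
  B4:   IN={c@B3, d@B2, e@B0, f@B2}   OUT={c@B3, d@B4, e@B4, f@B2}
  B5:   IN={c@B3, d@B4, e@B4, f@B2}   OUT={b@B5, c@B3, d@B4, e@B5, f@B2}
  B6:   IN={b@B5, c@B3, d@B4, e@B5, f@B2}   OUT={b@B5, c@B6, d@B6, e@B5, f@B2}
  B7:   IN={b@B5, c@B3, c@B6, d@B4, d@B6, e@B5, f@B2}   OUT={b@B7, c@B3, c@B6, d@B4, d@B6, e@B5, f@B2}

Merge at B5: IN[B5] = OUT[B4] = {c@B3, d@B4, e@B4, f@B2}
Applying B5's transfer function to that IN value gives OUT[B5] (row B5 above).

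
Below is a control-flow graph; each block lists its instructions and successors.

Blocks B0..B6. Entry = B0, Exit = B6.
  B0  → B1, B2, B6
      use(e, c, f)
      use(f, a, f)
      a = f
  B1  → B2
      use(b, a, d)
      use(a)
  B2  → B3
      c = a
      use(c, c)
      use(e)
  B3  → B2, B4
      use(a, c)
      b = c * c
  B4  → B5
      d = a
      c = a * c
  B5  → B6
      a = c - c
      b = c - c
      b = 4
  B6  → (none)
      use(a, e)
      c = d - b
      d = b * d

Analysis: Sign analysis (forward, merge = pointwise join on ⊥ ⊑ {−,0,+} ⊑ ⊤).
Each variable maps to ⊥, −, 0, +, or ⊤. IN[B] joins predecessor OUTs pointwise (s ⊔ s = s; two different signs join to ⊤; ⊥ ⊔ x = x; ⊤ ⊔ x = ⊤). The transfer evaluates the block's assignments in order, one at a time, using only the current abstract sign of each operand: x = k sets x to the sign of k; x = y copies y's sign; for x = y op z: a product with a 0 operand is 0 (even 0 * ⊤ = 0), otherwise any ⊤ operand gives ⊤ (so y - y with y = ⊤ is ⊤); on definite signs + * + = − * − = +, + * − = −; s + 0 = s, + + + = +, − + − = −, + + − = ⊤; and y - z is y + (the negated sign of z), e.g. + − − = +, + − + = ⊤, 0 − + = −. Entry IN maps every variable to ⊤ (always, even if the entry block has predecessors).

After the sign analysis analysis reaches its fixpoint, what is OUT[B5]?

Answer: {a: ⊤, b: +, c: ⊤, d: ⊤, e: ⊤, f: ⊤}

Working:
Fixpoint table:
  B0: | IN=(all ⊤) | OUT=(all ⊤)
  B1: | IN=(all ⊤) | OUT=(all ⊤)
  B2: | IN=(all ⊤) | OUT=(all ⊤)
  B3: | IN=(all ⊤) | OUT=(all ⊤)
  B4: | IN=(all ⊤) | OUT=(all ⊤)
  B5: | IN=(all ⊤) | OUT={b:+; rest ⊤}
  B6: | IN=(all ⊤) | OUT=(all ⊤)

Merge at B5: IN[B5] = OUT[B4] = {a: ⊤, b: ⊤, c: ⊤, d: ⊤, e: ⊤, f: ⊤}
Applying B5's transfer function to that IN value gives OUT[B5] (row B5 above).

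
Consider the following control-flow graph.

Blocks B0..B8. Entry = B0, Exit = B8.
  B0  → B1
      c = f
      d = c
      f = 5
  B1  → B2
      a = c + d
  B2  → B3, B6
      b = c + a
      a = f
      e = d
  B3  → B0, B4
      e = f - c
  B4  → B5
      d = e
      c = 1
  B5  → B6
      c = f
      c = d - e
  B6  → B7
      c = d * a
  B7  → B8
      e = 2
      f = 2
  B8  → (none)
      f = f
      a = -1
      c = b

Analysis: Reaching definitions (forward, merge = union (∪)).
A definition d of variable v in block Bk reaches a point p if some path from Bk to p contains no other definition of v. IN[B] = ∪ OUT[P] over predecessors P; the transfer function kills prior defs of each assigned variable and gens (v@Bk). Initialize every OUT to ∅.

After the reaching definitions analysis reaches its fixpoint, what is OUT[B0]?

Answer: {a@B2, b@B2, c@B0, d@B0, e@B3, f@B0}

Derivation:
Per-block solution:
  B0: | IN={a@B2, b@B2, c@B0, d@B0, e@B3, f@B0} | OUT={a@B2, b@B2, c@B0, d@B0, e@B3, f@B0}
  B1: | IN={a@B2, b@B2, c@B0, d@B0, e@B3, f@B0} | OUT={a@B1, b@B2, c@B0, d@B0, e@B3, f@B0}
  B2: | IN={a@B1, b@B2, c@B0, d@B0, e@B3, f@B0} | OUT={a@B2, b@B2, c@B0, d@B0, e@B2, f@B0}
  B3: | IN={a@B2, b@B2, c@B0, d@B0, e@B2, f@B0} | OUT={a@B2, b@B2, c@B0, d@B0, e@B3, f@B0}
  B4: | IN={a@B2, b@B2, c@B0, d@B0, e@B3, f@B0} | OUT={a@B2, b@B2, c@B4, d@B4, e@B3, f@B0}
  B5: | IN={a@B2, b@B2, c@B4, d@B4, e@B3, f@B0} | OUT={a@B2, b@B2, c@B5, d@B4, e@B3, f@B0}
  B6: | IN={a@B2, b@B2, c@B0, c@B5, d@B0, d@B4, e@B2, e@B3, f@B0} | OUT={a@B2, b@B2, c@B6, d@B0, d@B4, e@B2, e@B3, f@B0}
  B7: | IN={a@B2, b@B2, c@B6, d@B0, d@B4, e@B2, e@B3, f@B0} | OUT={a@B2, b@B2, c@B6, d@B0, d@B4, e@B7, f@B7}
  B8: | IN={a@B2, b@B2, c@B6, d@B0, d@B4, e@B7, f@B7} | OUT={a@B8, b@B2, c@B8, d@B0, d@B4, e@B7, f@B8}

Merge at B0 (entry node, so the boundary value {} is joined with the incoming edge(s)): IN[B0] = {} ⊔ OUT[B3] = {a@B2, b@B2, c@B0, d@B0, e@B3, f@B0}
Applying B0's transfer function to that IN value gives OUT[B0] (row B0 above).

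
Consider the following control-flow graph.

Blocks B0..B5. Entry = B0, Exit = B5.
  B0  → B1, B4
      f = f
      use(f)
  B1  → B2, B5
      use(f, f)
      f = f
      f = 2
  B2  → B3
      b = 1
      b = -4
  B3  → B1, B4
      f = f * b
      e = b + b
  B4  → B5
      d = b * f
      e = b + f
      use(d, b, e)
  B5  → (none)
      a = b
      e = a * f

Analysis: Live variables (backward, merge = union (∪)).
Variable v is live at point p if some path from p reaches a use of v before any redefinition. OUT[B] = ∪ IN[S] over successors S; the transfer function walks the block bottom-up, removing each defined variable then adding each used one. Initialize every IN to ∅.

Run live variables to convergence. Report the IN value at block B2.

Answer: {f}

Working:
Converged values:
  B0: | IN={b, f} | OUT={b, f}
  B1: | IN={b, f} | OUT={b, f}
  B2: | IN={f} | OUT={b, f}
  B3: | IN={b, f} | OUT={b, f}
  B4: | IN={b, f} | OUT={b, f}
  B5: | IN={b, f} | OUT={}

Merge at B2: OUT[B2] = IN[B3] = {b, f}
Applying B2's transfer function to that OUT value gives IN[B2] (row B2 above).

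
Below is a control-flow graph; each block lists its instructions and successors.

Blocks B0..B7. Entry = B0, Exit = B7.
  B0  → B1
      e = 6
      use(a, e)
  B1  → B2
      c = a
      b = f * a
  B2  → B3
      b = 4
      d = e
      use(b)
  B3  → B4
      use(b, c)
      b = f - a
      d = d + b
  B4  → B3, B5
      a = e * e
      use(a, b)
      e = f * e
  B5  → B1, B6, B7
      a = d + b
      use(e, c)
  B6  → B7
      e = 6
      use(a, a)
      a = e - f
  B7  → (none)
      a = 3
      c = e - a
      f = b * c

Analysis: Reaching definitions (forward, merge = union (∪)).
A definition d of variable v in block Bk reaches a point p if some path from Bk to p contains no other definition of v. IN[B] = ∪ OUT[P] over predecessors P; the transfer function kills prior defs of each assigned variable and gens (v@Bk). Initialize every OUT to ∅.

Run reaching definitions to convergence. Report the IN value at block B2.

Fixpoint table:
  B0:  IN={}  OUT={e@B0}
  B1:  IN={a@B5, b@B3, c@B1, d@B3, e@B0, e@B4}  OUT={a@B5, b@B1, c@B1, d@B3, e@B0, e@B4}
  B2:  IN={a@B5, b@B1, c@B1, d@B3, e@B0, e@B4}  OUT={a@B5, b@B2, c@B1, d@B2, e@B0, e@B4}
  B3:  IN={a@B4, a@B5, b@B2, b@B3, c@B1, d@B2, d@B3, e@B0, e@B4}  OUT={a@B4, a@B5, b@B3, c@B1, d@B3, e@B0, e@B4}
  B4:  IN={a@B4, a@B5, b@B3, c@B1, d@B3, e@B0, e@B4}  OUT={a@B4, b@B3, c@B1, d@B3, e@B4}
  B5:  IN={a@B4, b@B3, c@B1, d@B3, e@B4}  OUT={a@B5, b@B3, c@B1, d@B3, e@B4}
  B6:  IN={a@B5, b@B3, c@B1, d@B3, e@B4}  OUT={a@B6, b@B3, c@B1, d@B3, e@B6}
  B7:  IN={a@B5, a@B6, b@B3, c@B1, d@B3, e@B4, e@B6}  OUT={a@B7, b@B3, c@B7, d@B3, e@B4, e@B6, f@B7}

Merge at B2: IN[B2] = OUT[B1] = {a@B5, b@B1, c@B1, d@B3, e@B0, e@B4}

Answer: {a@B5, b@B1, c@B1, d@B3, e@B0, e@B4}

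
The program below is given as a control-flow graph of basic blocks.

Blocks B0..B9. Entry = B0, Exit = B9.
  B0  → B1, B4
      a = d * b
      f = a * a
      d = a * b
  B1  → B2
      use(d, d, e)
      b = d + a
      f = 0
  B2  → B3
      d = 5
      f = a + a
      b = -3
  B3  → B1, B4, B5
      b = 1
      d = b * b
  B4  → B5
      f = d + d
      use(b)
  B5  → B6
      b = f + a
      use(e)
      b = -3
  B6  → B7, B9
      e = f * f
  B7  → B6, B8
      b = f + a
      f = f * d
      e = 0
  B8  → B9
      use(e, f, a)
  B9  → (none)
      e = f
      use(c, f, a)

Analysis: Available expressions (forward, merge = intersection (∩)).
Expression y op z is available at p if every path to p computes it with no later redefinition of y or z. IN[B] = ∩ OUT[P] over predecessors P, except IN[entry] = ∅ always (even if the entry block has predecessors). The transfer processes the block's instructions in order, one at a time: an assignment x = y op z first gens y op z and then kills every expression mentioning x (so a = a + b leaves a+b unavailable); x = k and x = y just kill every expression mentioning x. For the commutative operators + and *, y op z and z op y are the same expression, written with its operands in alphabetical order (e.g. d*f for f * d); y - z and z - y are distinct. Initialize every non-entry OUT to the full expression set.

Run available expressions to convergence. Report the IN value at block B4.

Converged values:
  B0:  IN={}  OUT={a*a, a*b}
  B1:  IN={a*a}  OUT={a*a, a+d}
  B2:  IN={a*a, a+d}  OUT={a*a, a+a}
  B3:  IN={a*a, a+a}  OUT={a*a, a+a, b*b}
  B4:  IN={a*a}  OUT={a*a, d+d}
  B5:  IN={a*a}  OUT={a*a, a+f}
  B6:  IN={a*a}  OUT={a*a, f*f}
  B7:  IN={a*a, f*f}  OUT={a*a}
  B8:  IN={a*a}  OUT={a*a}
  B9:  IN={a*a}  OUT={a*a}

Merge at B4: IN[B4] = OUT[B0] ∩ OUT[B3] = {a*a}

Answer: {a*a}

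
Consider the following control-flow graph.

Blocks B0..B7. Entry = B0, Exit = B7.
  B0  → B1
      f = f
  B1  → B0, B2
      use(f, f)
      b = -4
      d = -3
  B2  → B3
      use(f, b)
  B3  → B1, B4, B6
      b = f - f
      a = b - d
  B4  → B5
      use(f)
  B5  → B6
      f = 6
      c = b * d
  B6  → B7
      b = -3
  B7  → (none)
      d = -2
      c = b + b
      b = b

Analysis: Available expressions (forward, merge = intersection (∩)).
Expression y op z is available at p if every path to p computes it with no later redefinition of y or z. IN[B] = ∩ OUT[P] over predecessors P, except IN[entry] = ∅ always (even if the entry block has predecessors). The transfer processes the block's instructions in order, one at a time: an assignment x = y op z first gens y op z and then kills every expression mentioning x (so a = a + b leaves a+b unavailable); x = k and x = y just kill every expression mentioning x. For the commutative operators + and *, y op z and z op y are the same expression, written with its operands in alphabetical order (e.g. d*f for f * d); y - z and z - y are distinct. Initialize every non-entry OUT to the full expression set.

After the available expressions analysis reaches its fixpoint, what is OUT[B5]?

Per-block solution:
  B0: | IN={} | OUT={}
  B1: | IN={} | OUT={}
  B2: | IN={} | OUT={}
  B3: | IN={} | OUT={b-d, f-f}
  B4: | IN={b-d, f-f} | OUT={b-d, f-f}
  B5: | IN={b-d, f-f} | OUT={b*d, b-d}
  B6: | IN={b-d} | OUT={}
  B7: | IN={} | OUT={}

Merge at B5: IN[B5] = OUT[B4] = {b-d, f-f}
Applying B5's transfer function to that IN value gives OUT[B5] (row B5 above).

Answer: {b*d, b-d}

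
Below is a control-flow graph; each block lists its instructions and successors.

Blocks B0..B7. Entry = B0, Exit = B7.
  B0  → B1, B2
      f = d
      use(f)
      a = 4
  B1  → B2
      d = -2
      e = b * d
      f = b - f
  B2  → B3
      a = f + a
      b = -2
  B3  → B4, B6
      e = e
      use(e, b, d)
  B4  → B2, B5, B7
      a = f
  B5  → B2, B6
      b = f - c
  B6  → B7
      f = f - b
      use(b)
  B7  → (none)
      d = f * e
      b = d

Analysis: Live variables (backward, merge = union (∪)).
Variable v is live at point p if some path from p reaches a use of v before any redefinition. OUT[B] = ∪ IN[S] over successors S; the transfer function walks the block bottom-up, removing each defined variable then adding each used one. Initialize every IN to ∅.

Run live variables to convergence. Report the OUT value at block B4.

Per-block solution:
  B0: | IN={b, c, d, e} | OUT={a, b, c, d, e, f}
  B1: | IN={a, b, c, f} | OUT={a, c, d, e, f}
  B2: | IN={a, c, d, e, f} | OUT={b, c, d, e, f}
  B3: | IN={b, c, d, e, f} | OUT={b, c, d, e, f}
  B4: | IN={c, d, e, f} | OUT={a, c, d, e, f}
  B5: | IN={a, c, d, e, f} | OUT={a, b, c, d, e, f}
  B6: | IN={b, e, f} | OUT={e, f}
  B7: | IN={e, f} | OUT={}

Merge at B4: OUT[B4] = IN[B2] ⊔ IN[B5] ⊔ IN[B7] = {a, c, d, e, f}

Answer: {a, c, d, e, f}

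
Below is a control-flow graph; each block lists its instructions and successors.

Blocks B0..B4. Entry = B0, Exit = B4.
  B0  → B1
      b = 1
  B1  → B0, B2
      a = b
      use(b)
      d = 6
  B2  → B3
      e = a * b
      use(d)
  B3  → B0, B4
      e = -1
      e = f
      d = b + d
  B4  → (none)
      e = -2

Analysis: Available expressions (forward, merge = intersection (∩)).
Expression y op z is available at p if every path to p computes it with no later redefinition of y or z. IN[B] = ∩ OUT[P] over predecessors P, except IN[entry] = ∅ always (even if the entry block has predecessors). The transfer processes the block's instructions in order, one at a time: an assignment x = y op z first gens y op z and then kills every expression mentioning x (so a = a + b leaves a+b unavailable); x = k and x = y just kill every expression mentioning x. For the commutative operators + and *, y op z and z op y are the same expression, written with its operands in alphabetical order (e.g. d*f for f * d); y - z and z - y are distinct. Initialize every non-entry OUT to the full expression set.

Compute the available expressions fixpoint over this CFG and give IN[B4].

Answer: {a*b}

Trace:
Fixpoint table:
  B0: | IN={} | OUT={}
  B1: | IN={} | OUT={}
  B2: | IN={} | OUT={a*b}
  B3: | IN={a*b} | OUT={a*b}
  B4: | IN={a*b} | OUT={a*b}

Merge at B4: IN[B4] = OUT[B3] = {a*b}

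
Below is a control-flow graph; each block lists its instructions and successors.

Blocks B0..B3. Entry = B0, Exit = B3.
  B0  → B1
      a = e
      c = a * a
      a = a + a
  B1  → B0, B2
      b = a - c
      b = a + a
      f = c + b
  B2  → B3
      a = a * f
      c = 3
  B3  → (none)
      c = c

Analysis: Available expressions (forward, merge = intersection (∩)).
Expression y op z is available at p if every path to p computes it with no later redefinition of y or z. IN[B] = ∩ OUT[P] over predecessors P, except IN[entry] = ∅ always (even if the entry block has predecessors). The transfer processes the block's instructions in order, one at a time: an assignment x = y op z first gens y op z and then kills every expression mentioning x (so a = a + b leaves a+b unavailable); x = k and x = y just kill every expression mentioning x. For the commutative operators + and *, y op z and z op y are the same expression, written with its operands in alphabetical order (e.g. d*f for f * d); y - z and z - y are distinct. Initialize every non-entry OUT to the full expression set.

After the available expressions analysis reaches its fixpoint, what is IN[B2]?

Converged values:
  B0:   IN={}   OUT={}
  B1:   IN={}   OUT={a+a, a-c, b+c}
  B2:   IN={a+a, a-c, b+c}   OUT={}
  B3:   IN={}   OUT={}

Merge at B2: IN[B2] = OUT[B1] = {a+a, a-c, b+c}

Answer: {a+a, a-c, b+c}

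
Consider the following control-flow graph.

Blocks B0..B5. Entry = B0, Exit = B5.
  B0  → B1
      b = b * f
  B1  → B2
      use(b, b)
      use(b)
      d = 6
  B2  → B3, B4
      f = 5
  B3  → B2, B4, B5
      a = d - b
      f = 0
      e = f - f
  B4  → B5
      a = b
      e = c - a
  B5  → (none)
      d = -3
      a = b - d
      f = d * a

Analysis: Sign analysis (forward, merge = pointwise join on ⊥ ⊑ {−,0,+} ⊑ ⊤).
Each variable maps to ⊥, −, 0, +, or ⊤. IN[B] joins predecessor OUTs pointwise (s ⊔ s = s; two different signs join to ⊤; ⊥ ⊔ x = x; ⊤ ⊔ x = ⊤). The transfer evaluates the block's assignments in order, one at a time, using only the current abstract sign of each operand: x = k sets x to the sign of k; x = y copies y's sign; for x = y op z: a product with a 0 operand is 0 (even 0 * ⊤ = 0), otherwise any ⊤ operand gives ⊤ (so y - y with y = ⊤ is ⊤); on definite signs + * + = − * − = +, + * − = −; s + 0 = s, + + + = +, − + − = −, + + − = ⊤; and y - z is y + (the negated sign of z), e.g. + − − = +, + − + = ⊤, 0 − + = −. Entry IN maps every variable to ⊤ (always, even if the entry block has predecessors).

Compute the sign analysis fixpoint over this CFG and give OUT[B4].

Fixpoint table:
  B0:   IN=(all ⊤)   OUT=(all ⊤)
  B1:   IN=(all ⊤)   OUT={d:+; rest ⊤}
  B2:   IN={d:+; rest ⊤}   OUT={d:+, f:+; rest ⊤}
  B3:   IN={d:+, f:+; rest ⊤}   OUT={d:+, e:0, f:0; rest ⊤}
  B4:   IN={d:+; rest ⊤}   OUT={d:+; rest ⊤}
  B5:   IN={d:+; rest ⊤}   OUT={d:-; rest ⊤}

Merge at B4: IN[B4] = OUT[B2] ⊔ OUT[B3] = {a: ⊤, b: ⊤, c: ⊤, d: +, e: ⊤, f: ⊤}
Applying B4's transfer function to that IN value gives OUT[B4] (row B4 above).

Answer: {a: ⊤, b: ⊤, c: ⊤, d: +, e: ⊤, f: ⊤}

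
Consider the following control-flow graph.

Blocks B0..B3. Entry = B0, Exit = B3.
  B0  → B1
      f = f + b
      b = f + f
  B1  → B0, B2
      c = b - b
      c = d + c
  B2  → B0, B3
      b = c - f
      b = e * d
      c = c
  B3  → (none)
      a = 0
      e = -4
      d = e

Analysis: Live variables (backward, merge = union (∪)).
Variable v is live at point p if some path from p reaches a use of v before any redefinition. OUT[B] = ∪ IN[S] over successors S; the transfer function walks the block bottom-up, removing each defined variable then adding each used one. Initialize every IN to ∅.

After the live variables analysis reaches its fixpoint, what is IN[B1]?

Answer: {b, d, e, f}

Trace:
Converged values:
  B0:   IN={b, d, e, f}   OUT={b, d, e, f}
  B1:   IN={b, d, e, f}   OUT={b, c, d, e, f}
  B2:   IN={c, d, e, f}   OUT={b, d, e, f}
  B3:   IN={}   OUT={}

Merge at B1: OUT[B1] = IN[B0] ⊔ IN[B2] = {b, c, d, e, f}
Applying B1's transfer function to that OUT value gives IN[B1] (row B1 above).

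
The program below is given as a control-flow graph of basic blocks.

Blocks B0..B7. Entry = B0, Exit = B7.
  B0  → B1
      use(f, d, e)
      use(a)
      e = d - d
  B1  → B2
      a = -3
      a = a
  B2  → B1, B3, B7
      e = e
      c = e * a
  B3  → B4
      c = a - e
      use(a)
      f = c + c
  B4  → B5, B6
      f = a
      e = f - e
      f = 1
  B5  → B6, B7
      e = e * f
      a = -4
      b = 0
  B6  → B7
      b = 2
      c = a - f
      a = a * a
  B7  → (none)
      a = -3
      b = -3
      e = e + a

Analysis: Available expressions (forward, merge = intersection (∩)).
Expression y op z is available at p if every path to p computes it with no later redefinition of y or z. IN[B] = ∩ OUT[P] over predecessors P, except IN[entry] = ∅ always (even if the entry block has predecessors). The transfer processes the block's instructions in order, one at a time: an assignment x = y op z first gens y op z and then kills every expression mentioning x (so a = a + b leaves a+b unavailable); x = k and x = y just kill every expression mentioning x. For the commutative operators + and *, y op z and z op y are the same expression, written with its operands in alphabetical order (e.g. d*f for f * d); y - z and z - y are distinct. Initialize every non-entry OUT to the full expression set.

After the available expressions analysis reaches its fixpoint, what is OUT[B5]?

Fixpoint table:
  B0: | IN={} | OUT={d-d}
  B1: | IN={d-d} | OUT={d-d}
  B2: | IN={d-d} | OUT={a*e, d-d}
  B3: | IN={a*e, d-d} | OUT={a*e, a-e, c+c, d-d}
  B4: | IN={a*e, a-e, c+c, d-d} | OUT={c+c, d-d}
  B5: | IN={c+c, d-d} | OUT={c+c, d-d}
  B6: | IN={c+c, d-d} | OUT={d-d}
  B7: | IN={d-d} | OUT={d-d}

Merge at B5: IN[B5] = OUT[B4] = {c+c, d-d}
Applying B5's transfer function to that IN value gives OUT[B5] (row B5 above).

Answer: {c+c, d-d}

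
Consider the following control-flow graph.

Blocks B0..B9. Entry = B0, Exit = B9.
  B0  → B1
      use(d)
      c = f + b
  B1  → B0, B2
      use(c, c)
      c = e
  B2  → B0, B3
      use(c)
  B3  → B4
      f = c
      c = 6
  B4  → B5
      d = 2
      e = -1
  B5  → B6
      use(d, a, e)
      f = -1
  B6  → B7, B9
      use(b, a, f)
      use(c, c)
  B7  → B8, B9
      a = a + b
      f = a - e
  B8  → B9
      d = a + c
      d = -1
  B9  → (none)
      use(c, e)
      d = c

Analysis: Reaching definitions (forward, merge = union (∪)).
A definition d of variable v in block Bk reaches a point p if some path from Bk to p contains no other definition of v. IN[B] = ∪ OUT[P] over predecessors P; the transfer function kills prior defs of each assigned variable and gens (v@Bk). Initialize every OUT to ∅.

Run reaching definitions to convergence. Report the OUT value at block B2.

Per-block solution:
  B0:  IN={c@B1}  OUT={c@B0}
  B1:  IN={c@B0}  OUT={c@B1}
  B2:  IN={c@B1}  OUT={c@B1}
  B3:  IN={c@B1}  OUT={c@B3, f@B3}
  B4:  IN={c@B3, f@B3}  OUT={c@B3, d@B4, e@B4, f@B3}
  B5:  IN={c@B3, d@B4, e@B4, f@B3}  OUT={c@B3, d@B4, e@B4, f@B5}
  B6:  IN={c@B3, d@B4, e@B4, f@B5}  OUT={c@B3, d@B4, e@B4, f@B5}
  B7:  IN={c@B3, d@B4, e@B4, f@B5}  OUT={a@B7, c@B3, d@B4, e@B4, f@B7}
  B8:  IN={a@B7, c@B3, d@B4, e@B4, f@B7}  OUT={a@B7, c@B3, d@B8, e@B4, f@B7}
  B9:  IN={a@B7, c@B3, d@B4, d@B8, e@B4, f@B5, f@B7}  OUT={a@B7, c@B3, d@B9, e@B4, f@B5, f@B7}

Merge at B2: IN[B2] = OUT[B1] = {c@B1}
Applying B2's transfer function to that IN value gives OUT[B2] (row B2 above).

Answer: {c@B1}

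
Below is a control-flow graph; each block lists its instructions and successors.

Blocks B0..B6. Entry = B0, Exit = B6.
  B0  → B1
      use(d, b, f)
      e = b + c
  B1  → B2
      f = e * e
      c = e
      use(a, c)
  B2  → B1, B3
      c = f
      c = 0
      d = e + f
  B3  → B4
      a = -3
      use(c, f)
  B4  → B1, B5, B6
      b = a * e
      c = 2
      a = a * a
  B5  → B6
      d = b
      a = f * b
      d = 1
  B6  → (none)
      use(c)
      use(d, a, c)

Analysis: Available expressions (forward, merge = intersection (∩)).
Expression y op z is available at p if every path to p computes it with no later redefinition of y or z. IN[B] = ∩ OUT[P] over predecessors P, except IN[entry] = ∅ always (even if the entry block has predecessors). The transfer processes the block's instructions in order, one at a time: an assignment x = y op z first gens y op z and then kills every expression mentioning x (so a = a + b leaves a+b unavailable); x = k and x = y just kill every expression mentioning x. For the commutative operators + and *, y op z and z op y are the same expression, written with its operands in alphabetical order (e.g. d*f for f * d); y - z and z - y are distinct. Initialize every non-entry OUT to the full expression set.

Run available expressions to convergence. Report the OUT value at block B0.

Fixpoint table:
  B0:   IN={}   OUT={b+c}
  B1:   IN={}   OUT={e*e}
  B2:   IN={e*e}   OUT={e*e, e+f}
  B3:   IN={e*e, e+f}   OUT={e*e, e+f}
  B4:   IN={e*e, e+f}   OUT={e*e, e+f}
  B5:   IN={e*e, e+f}   OUT={b*f, e*e, e+f}
  B6:   IN={e*e, e+f}   OUT={e*e, e+f}

B0 is the boundary node: IN[B0] = {}
Applying B0's transfer function to that IN value gives OUT[B0] (row B0 above).

Answer: {b+c}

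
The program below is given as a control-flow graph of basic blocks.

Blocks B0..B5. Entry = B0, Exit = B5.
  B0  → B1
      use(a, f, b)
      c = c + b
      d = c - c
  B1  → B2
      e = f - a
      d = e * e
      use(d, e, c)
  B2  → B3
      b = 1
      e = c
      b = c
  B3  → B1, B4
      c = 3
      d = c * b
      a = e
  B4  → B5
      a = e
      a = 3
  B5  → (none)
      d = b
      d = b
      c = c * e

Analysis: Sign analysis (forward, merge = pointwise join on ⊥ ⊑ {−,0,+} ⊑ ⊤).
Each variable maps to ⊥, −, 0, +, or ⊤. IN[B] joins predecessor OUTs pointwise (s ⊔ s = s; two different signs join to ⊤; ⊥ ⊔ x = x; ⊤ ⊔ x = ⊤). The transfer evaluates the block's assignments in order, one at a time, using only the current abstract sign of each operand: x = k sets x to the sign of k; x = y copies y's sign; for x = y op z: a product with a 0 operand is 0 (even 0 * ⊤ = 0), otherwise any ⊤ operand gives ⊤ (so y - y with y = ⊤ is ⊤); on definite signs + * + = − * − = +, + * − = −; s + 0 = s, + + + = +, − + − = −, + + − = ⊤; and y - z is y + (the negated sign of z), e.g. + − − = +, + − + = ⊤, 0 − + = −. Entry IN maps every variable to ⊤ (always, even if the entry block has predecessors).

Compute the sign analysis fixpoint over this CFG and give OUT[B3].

Answer: {a: ⊤, b: ⊤, c: +, d: ⊤, e: ⊤, f: ⊤}

Trace:
Converged values:
  B0:  IN=(all ⊤)  OUT=(all ⊤)
  B1:  IN=(all ⊤)  OUT=(all ⊤)
  B2:  IN=(all ⊤)  OUT=(all ⊤)
  B3:  IN=(all ⊤)  OUT={c:+; rest ⊤}
  B4:  IN={c:+; rest ⊤}  OUT={a:+, c:+; rest ⊤}
  B5:  IN={a:+, c:+; rest ⊤}  OUT={a:+; rest ⊤}

Merge at B3: IN[B3] = OUT[B2] = {a: ⊤, b: ⊤, c: ⊤, d: ⊤, e: ⊤, f: ⊤}
Applying B3's transfer function to that IN value gives OUT[B3] (row B3 above).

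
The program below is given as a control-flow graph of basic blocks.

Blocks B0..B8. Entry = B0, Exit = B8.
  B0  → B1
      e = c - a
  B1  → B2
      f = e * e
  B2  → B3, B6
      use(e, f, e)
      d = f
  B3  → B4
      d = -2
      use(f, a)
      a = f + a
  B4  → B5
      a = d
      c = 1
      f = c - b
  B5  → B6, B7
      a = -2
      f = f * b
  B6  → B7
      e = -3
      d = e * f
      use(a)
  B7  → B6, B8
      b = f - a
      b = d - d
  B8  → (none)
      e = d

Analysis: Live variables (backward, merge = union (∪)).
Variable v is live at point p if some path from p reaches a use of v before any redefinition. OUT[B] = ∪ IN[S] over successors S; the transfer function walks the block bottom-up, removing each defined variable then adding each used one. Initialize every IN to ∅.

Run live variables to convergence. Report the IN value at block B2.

Converged values:
  B0: | IN={a, b, c} | OUT={a, b, e}
  B1: | IN={a, b, e} | OUT={a, b, e, f}
  B2: | IN={a, b, e, f} | OUT={a, b, f}
  B3: | IN={a, b, f} | OUT={b, d}
  B4: | IN={b, d} | OUT={b, d, f}
  B5: | IN={b, d, f} | OUT={a, d, f}
  B6: | IN={a, f} | OUT={a, d, f}
  B7: | IN={a, d, f} | OUT={a, d, f}
  B8: | IN={d} | OUT={}

Merge at B2: OUT[B2] = IN[B3] ⊔ IN[B6] = {a, b, f}
Applying B2's transfer function to that OUT value gives IN[B2] (row B2 above).

Answer: {a, b, e, f}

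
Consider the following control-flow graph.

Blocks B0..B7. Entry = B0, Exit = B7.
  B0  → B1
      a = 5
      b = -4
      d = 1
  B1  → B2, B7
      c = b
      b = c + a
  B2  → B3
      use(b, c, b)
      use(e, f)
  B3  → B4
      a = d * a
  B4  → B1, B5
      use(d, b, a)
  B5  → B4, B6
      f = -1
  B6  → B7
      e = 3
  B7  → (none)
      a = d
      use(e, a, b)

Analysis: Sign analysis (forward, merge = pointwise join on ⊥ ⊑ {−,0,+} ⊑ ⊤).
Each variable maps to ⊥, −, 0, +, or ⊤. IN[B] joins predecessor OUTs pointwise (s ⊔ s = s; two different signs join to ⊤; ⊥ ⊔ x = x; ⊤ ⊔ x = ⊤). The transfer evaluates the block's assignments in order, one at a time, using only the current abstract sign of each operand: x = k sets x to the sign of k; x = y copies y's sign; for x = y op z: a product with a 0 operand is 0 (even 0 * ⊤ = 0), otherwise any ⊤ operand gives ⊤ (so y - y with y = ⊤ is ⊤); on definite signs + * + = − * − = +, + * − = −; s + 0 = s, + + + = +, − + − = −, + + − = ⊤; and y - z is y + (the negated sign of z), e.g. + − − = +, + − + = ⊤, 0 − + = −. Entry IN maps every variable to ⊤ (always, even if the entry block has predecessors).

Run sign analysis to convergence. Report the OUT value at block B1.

Converged values:
  B0:   IN=(all ⊤)   OUT={a:+, b:-, d:+; rest ⊤}
  B1:   IN={a:+, d:+; rest ⊤}   OUT={a:+, d:+; rest ⊤}
  B2:   IN={a:+, d:+; rest ⊤}   OUT={a:+, d:+; rest ⊤}
  B3:   IN={a:+, d:+; rest ⊤}   OUT={a:+, d:+; rest ⊤}
  B4:   IN={a:+, d:+; rest ⊤}   OUT={a:+, d:+; rest ⊤}
  B5:   IN={a:+, d:+; rest ⊤}   OUT={a:+, d:+, f:-; rest ⊤}
  B6:   IN={a:+, d:+, f:-; rest ⊤}   OUT={a:+, d:+, e:+, f:-; rest ⊤}
  B7:   IN={a:+, d:+; rest ⊤}   OUT={a:+, d:+; rest ⊤}

Merge at B1: IN[B1] = OUT[B0] ⊔ OUT[B4] = {a: +, b: ⊤, c: ⊤, d: +, e: ⊤, f: ⊤}
Applying B1's transfer function to that IN value gives OUT[B1] (row B1 above).

Answer: {a: +, b: ⊤, c: ⊤, d: +, e: ⊤, f: ⊤}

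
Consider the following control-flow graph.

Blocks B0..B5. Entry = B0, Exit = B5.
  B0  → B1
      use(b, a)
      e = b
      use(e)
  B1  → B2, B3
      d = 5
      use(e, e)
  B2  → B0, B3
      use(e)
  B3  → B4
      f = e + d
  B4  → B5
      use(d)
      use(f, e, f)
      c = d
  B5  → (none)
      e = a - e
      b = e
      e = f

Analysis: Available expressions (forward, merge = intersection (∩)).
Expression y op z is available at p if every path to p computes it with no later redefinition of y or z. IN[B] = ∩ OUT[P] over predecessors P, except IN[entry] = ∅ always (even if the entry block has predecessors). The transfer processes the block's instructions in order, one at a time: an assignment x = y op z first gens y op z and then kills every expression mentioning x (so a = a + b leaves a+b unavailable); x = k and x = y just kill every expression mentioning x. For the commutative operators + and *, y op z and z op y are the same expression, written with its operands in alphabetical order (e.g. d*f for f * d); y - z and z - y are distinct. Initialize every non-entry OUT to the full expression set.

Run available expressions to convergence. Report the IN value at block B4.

Answer: {d+e}

Trace:
Fixpoint table:
  B0:   IN={}   OUT={}
  B1:   IN={}   OUT={}
  B2:   IN={}   OUT={}
  B3:   IN={}   OUT={d+e}
  B4:   IN={d+e}   OUT={d+e}
  B5:   IN={d+e}   OUT={}

Merge at B4: IN[B4] = OUT[B3] = {d+e}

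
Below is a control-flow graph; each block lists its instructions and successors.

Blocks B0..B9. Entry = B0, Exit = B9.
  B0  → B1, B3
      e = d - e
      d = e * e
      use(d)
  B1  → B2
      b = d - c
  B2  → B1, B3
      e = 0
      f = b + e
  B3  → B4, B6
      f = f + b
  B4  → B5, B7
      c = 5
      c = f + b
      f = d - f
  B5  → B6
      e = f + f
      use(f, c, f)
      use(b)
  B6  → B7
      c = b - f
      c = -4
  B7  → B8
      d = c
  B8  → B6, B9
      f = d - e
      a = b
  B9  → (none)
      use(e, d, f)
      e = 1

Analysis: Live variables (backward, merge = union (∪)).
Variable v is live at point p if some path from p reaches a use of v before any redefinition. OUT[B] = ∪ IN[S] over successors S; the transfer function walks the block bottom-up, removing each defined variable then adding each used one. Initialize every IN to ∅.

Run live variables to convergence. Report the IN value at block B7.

Fixpoint table:
  B0: | IN={b, c, d, e, f} | OUT={b, c, d, e, f}
  B1: | IN={c, d} | OUT={b, c, d}
  B2: | IN={b, c, d} | OUT={b, c, d, e, f}
  B3: | IN={b, d, e, f} | OUT={b, d, e, f}
  B4: | IN={b, d, e, f} | OUT={b, c, e, f}
  B5: | IN={b, c, f} | OUT={b, e, f}
  B6: | IN={b, e, f} | OUT={b, c, e}
  B7: | IN={b, c, e} | OUT={b, d, e}
  B8: | IN={b, d, e} | OUT={b, d, e, f}
  B9: | IN={d, e, f} | OUT={}

Merge at B7: OUT[B7] = IN[B8] = {b, d, e}
Applying B7's transfer function to that OUT value gives IN[B7] (row B7 above).

Answer: {b, c, e}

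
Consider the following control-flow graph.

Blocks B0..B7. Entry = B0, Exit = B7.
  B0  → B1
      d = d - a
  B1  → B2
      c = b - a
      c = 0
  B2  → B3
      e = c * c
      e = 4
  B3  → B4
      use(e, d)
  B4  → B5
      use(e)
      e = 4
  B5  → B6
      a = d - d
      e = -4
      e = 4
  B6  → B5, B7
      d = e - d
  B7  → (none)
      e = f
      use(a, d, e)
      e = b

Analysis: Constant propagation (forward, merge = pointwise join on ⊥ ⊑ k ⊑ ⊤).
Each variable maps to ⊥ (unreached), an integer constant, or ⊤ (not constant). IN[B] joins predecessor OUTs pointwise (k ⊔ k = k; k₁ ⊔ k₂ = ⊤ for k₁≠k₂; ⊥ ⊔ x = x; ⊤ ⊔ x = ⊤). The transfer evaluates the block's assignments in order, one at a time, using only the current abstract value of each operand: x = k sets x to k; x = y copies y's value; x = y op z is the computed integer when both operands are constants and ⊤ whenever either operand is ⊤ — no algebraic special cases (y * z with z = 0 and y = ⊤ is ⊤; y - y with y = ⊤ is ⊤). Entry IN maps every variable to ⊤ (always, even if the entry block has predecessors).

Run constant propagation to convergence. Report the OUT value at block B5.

Answer: {a: ⊤, b: ⊤, c: 0, d: ⊤, e: 4, f: ⊤}

Working:
Per-block solution:
  B0:  IN=(all ⊤)  OUT=(all ⊤)
  B1:  IN=(all ⊤)  OUT={c:0; rest ⊤}
  B2:  IN={c:0; rest ⊤}  OUT={c:0, e:4; rest ⊤}
  B3:  IN={c:0, e:4; rest ⊤}  OUT={c:0, e:4; rest ⊤}
  B4:  IN={c:0, e:4; rest ⊤}  OUT={c:0, e:4; rest ⊤}
  B5:  IN={c:0, e:4; rest ⊤}  OUT={c:0, e:4; rest ⊤}
  B6:  IN={c:0, e:4; rest ⊤}  OUT={c:0, e:4; rest ⊤}
  B7:  IN={c:0, e:4; rest ⊤}  OUT={c:0; rest ⊤}

Merge at B5: IN[B5] = OUT[B4] ⊔ OUT[B6] = {a: ⊤, b: ⊤, c: 0, d: ⊤, e: 4, f: ⊤}
Applying B5's transfer function to that IN value gives OUT[B5] (row B5 above).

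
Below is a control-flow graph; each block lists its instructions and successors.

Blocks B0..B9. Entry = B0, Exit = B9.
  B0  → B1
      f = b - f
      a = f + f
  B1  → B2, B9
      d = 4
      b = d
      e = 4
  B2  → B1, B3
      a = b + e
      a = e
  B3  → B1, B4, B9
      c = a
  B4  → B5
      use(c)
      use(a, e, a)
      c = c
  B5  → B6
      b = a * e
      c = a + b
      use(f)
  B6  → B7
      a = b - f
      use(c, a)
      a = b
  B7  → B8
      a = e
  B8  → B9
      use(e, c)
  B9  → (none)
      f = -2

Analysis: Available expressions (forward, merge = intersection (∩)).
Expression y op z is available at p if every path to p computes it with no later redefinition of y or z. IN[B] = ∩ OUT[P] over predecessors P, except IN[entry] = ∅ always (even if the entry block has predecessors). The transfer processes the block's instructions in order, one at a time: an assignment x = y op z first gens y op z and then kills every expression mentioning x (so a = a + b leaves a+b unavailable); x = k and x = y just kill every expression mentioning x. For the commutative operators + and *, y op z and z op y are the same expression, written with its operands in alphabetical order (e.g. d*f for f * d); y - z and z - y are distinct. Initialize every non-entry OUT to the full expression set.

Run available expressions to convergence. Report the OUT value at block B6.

Answer: {b-f, f+f}

Trace:
Converged values:
  B0: | IN={} | OUT={f+f}
  B1: | IN={f+f} | OUT={f+f}
  B2: | IN={f+f} | OUT={b+e, f+f}
  B3: | IN={b+e, f+f} | OUT={b+e, f+f}
  B4: | IN={b+e, f+f} | OUT={b+e, f+f}
  B5: | IN={b+e, f+f} | OUT={a*e, a+b, f+f}
  B6: | IN={a*e, a+b, f+f} | OUT={b-f, f+f}
  B7: | IN={b-f, f+f} | OUT={b-f, f+f}
  B8: | IN={b-f, f+f} | OUT={b-f, f+f}
  B9: | IN={f+f} | OUT={}

Merge at B6: IN[B6] = OUT[B5] = {a*e, a+b, f+f}
Applying B6's transfer function to that IN value gives OUT[B6] (row B6 above).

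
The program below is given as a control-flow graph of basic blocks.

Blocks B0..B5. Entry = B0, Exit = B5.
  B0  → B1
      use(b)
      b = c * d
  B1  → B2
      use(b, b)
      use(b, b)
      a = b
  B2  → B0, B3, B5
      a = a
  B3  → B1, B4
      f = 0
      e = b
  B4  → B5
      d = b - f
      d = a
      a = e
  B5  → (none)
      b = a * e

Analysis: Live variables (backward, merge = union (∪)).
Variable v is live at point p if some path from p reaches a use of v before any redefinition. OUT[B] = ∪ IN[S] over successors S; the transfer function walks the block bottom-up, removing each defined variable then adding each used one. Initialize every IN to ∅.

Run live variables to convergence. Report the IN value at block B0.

Per-block solution:
  B0:   IN={b, c, d, e}   OUT={b, c, d, e}
  B1:   IN={b, c, d, e}   OUT={a, b, c, d, e}
  B2:   IN={a, b, c, d, e}   OUT={a, b, c, d, e}
  B3:   IN={a, b, c, d}   OUT={a, b, c, d, e, f}
  B4:   IN={a, b, e, f}   OUT={a, e}
  B5:   IN={a, e}   OUT={}

Merge at B0: OUT[B0] = IN[B1] = {b, c, d, e}
Applying B0's transfer function to that OUT value gives IN[B0] (row B0 above).

Answer: {b, c, d, e}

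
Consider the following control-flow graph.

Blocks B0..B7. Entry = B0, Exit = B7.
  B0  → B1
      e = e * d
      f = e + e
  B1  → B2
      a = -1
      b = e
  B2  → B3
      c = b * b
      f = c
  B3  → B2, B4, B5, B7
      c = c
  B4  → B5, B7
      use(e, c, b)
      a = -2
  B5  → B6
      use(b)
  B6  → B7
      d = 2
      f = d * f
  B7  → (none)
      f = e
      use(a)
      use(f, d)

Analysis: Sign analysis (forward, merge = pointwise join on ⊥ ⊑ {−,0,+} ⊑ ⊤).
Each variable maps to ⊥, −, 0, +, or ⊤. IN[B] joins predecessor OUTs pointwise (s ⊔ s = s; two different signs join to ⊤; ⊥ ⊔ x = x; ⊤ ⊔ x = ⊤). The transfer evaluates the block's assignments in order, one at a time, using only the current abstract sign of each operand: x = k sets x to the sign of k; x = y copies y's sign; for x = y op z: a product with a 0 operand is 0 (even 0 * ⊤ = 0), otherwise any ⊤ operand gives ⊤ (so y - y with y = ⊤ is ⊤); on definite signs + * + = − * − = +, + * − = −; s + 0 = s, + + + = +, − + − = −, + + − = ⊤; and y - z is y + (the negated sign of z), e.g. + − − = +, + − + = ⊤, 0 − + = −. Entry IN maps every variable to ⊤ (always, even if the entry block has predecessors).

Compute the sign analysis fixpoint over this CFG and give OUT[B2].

Answer: {a: -, b: ⊤, c: ⊤, d: ⊤, e: ⊤, f: ⊤}

Derivation:
Per-block solution:
  B0:  IN=(all ⊤)  OUT=(all ⊤)
  B1:  IN=(all ⊤)  OUT={a:-; rest ⊤}
  B2:  IN={a:-; rest ⊤}  OUT={a:-; rest ⊤}
  B3:  IN={a:-; rest ⊤}  OUT={a:-; rest ⊤}
  B4:  IN={a:-; rest ⊤}  OUT={a:-; rest ⊤}
  B5:  IN={a:-; rest ⊤}  OUT={a:-; rest ⊤}
  B6:  IN={a:-; rest ⊤}  OUT={a:-, d:+; rest ⊤}
  B7:  IN={a:-; rest ⊤}  OUT={a:-; rest ⊤}

Merge at B2: IN[B2] = OUT[B1] ⊔ OUT[B3] = {a: -, b: ⊤, c: ⊤, d: ⊤, e: ⊤, f: ⊤}
Applying B2's transfer function to that IN value gives OUT[B2] (row B2 above).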